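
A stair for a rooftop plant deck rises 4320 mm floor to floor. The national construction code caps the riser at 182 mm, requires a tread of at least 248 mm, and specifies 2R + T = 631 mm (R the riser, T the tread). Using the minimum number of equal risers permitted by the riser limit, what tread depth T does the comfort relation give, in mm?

At most 182 each: 4320/182 = 23.74, giving 24 risers.
Riser R = 4320 / 24 = 180 mm, within the 182 mm limit.
Tread T = 631 − 2 × 180 = 271 mm (≥ 248 mm).

271 mm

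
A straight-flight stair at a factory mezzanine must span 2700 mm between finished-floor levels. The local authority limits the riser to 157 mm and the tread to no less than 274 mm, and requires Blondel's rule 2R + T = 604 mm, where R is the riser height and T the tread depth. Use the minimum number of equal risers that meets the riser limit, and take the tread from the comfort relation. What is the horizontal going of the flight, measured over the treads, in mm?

2700 / 157 = 17.20, so 18 risers are needed.
Riser R = 2700 / 18 = 150 mm, within the 157 mm limit.
T = 604 − 2·150 = 304 mm, which satisfies the 274 mm minimum.
Going = (18 − 1) × 304 = 5168 mm.

5168 mm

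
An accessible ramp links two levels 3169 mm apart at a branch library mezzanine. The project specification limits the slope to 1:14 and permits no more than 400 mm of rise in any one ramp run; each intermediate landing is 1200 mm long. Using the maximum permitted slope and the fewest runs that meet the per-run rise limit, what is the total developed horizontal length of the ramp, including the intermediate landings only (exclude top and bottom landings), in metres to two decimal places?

52.77 m

⌈3169/400⌉ = 8 ramp runs. That means 7 intermediate landings.
Ramp run (horizontal) at 1:14: 3169 × 14 = 44366 mm.
Intermediate landings: 7 × 1200 = 8400 mm.
Developed length = 44366 + 8400 = 52766 mm.
= 52.77 m.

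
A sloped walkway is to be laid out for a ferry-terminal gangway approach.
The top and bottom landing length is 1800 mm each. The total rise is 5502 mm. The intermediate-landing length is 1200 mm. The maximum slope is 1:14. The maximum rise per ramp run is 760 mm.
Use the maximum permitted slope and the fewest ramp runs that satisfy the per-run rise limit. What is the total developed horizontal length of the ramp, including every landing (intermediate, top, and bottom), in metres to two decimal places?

5502 / 760 = 7.239 → round up to 8 ramp runs. That means 7 intermediate landings.
Ramp run (horizontal) at 1:14: 5502 × 14 = 77028 mm.
7 intermediate landings contribute 7 × 1200 = 8400 mm.
Top and bottom landings: 2 × 1800 = 3600 mm.
Total = 77028 + 8400 + 3600 = 89028 mm.
= 89.03 m.

89.03 m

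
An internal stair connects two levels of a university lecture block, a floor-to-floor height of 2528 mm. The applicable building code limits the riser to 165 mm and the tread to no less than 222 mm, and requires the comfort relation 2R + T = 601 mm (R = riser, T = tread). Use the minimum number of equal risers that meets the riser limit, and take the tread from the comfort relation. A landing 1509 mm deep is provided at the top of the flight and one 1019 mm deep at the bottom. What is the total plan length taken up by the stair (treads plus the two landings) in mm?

6803 mm

⌈2528/165⌉ = 16 risers.
R = 2528 ÷ 16 = 158 mm.
Tread T = 601 − 2 × 158 = 285 mm (≥ 222 mm).
Treads = 16 − 1 = 15; going = 15 × 285 = 4275 mm.
Add landings: 4275 + 1509 + 1019 = 6803 mm.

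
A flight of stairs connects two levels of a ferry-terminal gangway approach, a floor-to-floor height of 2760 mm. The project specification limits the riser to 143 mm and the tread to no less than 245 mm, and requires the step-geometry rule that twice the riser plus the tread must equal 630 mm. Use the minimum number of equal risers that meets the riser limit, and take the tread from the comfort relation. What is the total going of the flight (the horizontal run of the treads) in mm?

6726 mm

2760 / 143 = 19.30, so 20 risers are needed.
R = 2760 ÷ 20 = 138 mm.
From 2R + T = 630: T = 630 − 276 = 354 mm.
20 risers give 19 treads; going = 19 × 354 = 6726 mm.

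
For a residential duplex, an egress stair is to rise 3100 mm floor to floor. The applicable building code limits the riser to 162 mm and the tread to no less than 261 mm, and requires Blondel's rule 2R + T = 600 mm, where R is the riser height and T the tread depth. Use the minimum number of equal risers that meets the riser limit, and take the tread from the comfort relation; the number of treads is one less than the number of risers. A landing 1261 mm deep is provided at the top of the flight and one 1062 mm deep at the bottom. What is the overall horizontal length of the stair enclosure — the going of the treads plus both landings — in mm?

7833 mm

3100 / 162 = 19.136 → round up to 20 risers.
Riser R = 3100 / 20 = 155 mm, within the 162 mm limit.
From 2R + T = 600: T = 600 − 310 = 290 mm.
Treads = 20 − 1 = 19; going = 19 × 290 = 5510 mm.
Enclosure = 5510 + 1261 + 1062 = 7833 mm.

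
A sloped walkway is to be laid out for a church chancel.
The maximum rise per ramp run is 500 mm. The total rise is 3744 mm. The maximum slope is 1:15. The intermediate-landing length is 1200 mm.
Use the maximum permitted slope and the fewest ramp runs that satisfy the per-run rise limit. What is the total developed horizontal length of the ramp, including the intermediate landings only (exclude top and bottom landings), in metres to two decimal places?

3744 / 500 = 7.488 → round up to 8 ramp runs. That means 7 intermediate landings.
Ramp run (horizontal) at 1:15: 3744 × 15 = 56160 mm.
Intermediate landings: 7 × 1200 = 8400 mm.
Developed length = 56160 + 8400 = 64560 mm.
= 64.56 m.

64.56 m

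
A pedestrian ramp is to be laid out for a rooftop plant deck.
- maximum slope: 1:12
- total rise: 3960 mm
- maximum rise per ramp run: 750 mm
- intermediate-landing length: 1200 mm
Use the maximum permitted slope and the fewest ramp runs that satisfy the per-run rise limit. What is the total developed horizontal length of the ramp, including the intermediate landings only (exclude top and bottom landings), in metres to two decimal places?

53.52 m

3960 / 750 = 5.28, so 6 ramp runs are needed. That means 5 intermediate landings.
Horizontal run for 3960 mm of rise at 1:12 is 3960 × 12 = 47520 mm.
5 intermediate landings contribute 5 × 1200 = 6000 mm.
Total developed length = 47520 + 6000 = 53520 mm.
= 53.52 m.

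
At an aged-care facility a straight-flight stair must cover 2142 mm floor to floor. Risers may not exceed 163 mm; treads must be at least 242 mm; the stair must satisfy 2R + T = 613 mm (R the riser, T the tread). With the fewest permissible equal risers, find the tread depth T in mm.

At most 163 each: 2142/163 = 13.14, giving 14 risers.
R = 2142 ÷ 14 = 153 mm.
From 2R + T = 613: T = 613 − 306 = 307 mm.

307 mm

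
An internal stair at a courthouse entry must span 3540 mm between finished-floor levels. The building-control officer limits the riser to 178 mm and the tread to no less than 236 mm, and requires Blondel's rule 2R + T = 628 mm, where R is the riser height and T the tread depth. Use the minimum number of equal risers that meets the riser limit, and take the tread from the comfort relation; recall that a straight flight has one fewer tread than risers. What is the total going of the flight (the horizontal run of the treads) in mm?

3540 / 178 = 19.89, so 20 risers are needed.
Each riser is 3540/20 = 177 mm (≤ 178 mm).
From 2R + T = 628: T = 628 − 354 = 274 mm.
Going = (20 − 1) × 274 = 5206 mm.

5206 mm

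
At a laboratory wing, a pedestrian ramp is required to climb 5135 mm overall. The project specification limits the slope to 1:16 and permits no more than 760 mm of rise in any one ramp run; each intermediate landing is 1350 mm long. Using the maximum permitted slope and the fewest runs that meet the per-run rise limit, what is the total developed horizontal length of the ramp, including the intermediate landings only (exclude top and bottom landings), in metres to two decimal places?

5135 / 760 = 6.76, so 7 ramp runs are needed. That means 6 intermediate landings.
Ramp run (horizontal) at 1:16: 5135 × 16 = 82160 mm.
Intermediate landings: 6 × 1350 = 8100 mm.
Total developed length = 82160 + 8100 = 90260 mm.
= 90.26 m.

90.26 m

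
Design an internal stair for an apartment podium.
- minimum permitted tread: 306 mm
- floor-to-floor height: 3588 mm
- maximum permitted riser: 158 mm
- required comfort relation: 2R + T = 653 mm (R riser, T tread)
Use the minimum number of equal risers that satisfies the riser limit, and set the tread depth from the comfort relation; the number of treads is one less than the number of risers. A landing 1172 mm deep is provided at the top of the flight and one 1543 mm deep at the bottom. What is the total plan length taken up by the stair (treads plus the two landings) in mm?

3588 / 158 = 22.71, so 23 risers are needed.
R = 3588 ÷ 23 = 156 mm.
Tread T = 653 − 2 × 156 = 341 mm (≥ 306 mm).
23 risers give 22 treads; going = 22 × 341 = 7502 mm.
Enclosure = 7502 + 1172 + 1543 = 10217 mm.

10217 mm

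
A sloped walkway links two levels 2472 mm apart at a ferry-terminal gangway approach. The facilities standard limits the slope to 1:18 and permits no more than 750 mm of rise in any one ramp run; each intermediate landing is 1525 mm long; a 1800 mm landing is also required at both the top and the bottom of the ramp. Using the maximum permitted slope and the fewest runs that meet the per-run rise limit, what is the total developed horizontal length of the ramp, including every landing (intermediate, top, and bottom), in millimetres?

2472 / 750 = 3.30, so 4 ramp runs are needed. That means 3 intermediate landings.
Ramp run (horizontal) at 1:18: 2472 × 18 = 44496 mm.
Intermediate landings: 3 × 1525 = 4575 mm.
Top and bottom landings: 2 × 1800 = 3600 mm.
Total = 44496 + 4575 + 3600 = 52671 mm.

52671 mm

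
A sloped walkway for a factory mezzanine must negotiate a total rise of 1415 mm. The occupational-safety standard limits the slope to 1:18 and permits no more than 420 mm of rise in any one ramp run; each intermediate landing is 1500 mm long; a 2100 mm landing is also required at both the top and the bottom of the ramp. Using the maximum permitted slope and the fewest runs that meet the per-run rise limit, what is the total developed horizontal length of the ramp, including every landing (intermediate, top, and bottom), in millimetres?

1415 / 420 = 3.37, so 4 ramp runs are needed. That means 3 intermediate landings.
Horizontal run for 1415 mm of rise at 1:18 is 1415 × 18 = 25470 mm.
3 intermediate landings contribute 3 × 1500 = 4500 mm.
Top and bottom landings: 2 × 2100 = 4200 mm.
Total = 25470 + 4500 + 4200 = 34170 mm.

34170 mm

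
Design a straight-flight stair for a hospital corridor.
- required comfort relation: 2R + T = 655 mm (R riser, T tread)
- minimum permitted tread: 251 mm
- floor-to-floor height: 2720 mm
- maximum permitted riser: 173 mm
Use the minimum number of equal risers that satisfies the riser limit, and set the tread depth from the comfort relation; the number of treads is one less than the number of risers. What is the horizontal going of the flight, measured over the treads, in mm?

At most 173 each: 2720/173 = 15.72, giving 16 risers.
Riser R = 2720 / 16 = 170 mm, within the 173 mm limit.
T = 655 − 2·170 = 315 mm, which satisfies the 251 mm minimum.
16 risers give 15 treads; going = 15 × 315 = 4725 mm.

4725 mm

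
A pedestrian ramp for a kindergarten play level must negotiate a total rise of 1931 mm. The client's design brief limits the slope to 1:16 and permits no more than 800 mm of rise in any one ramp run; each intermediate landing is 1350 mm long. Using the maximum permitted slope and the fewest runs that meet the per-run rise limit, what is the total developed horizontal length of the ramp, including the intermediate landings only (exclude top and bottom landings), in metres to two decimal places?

1931 / 800 = 2.41, so 3 ramp runs are needed. That means 2 intermediate landings.
Ramp run (horizontal) at 1:16: 1931 × 16 = 30896 mm.
2 intermediate landings contribute 2 × 1350 = 2700 mm.
Developed length = 30896 + 2700 = 33596 mm.
= 33.60 m.

33.60 m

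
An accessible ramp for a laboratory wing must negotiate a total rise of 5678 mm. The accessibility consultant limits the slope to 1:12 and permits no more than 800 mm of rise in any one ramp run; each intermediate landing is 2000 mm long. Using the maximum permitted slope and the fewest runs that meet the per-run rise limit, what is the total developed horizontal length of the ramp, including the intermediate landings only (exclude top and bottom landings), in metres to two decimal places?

82.14 m

At most 800 each: 5678/800 = 7.10, giving 8 ramp runs. That means 7 intermediate landings.
Horizontal run for 5678 mm of rise at 1:12 is 5678 × 12 = 68136 mm.
Intermediate landings: 7 × 2000 = 14000 mm.
Developed length = 68136 + 14000 = 82136 mm.
= 82.14 m.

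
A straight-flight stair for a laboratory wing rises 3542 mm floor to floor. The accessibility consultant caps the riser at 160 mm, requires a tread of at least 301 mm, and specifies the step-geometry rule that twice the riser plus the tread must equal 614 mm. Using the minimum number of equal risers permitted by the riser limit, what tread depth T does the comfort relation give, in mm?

3542 / 160 = 22.14, so 23 risers are needed.
Each riser is 3542/23 = 154 mm (≤ 160 mm).
Tread T = 614 − 2 × 154 = 306 mm (≥ 301 mm).

306 mm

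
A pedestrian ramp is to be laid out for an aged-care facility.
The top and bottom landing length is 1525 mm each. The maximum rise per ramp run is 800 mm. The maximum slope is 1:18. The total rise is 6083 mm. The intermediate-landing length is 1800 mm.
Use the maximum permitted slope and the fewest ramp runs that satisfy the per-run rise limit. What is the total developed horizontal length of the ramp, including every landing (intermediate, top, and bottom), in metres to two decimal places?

6083 / 800 = 7.60, so 8 ramp runs are needed. That means 7 intermediate landings.
Ramp run (horizontal) at 1:18: 6083 × 18 = 109494 mm.
7 intermediate landings contribute 7 × 1800 = 12600 mm.
Top and bottom landings: 2 × 1525 = 3050 mm.
Total = 109494 + 12600 + 3050 = 125144 mm.
= 125.14 m.

125.14 m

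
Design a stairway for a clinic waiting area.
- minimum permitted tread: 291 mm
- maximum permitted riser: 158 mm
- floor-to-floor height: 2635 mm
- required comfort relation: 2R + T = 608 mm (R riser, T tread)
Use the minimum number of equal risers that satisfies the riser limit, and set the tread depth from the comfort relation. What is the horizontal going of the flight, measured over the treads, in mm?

4768 mm

At most 158 each: 2635/158 = 16.68, giving 17 risers.
R = 2635 ÷ 17 = 155 mm.
From 2R + T = 608: T = 608 − 310 = 298 mm.
17 risers give 16 treads; going = 16 × 298 = 4768 mm.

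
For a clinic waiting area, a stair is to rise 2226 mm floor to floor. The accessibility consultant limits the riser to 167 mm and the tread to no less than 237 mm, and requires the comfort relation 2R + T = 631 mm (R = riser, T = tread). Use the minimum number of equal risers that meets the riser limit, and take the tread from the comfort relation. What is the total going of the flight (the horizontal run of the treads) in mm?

4069 mm

⌈2226/167⌉ = 14 risers.
R = 2226 ÷ 14 = 159 mm.
Tread T = 631 − 2 × 159 = 313 mm (≥ 237 mm).
14 risers give 13 treads; going = 13 × 313 = 4069 mm.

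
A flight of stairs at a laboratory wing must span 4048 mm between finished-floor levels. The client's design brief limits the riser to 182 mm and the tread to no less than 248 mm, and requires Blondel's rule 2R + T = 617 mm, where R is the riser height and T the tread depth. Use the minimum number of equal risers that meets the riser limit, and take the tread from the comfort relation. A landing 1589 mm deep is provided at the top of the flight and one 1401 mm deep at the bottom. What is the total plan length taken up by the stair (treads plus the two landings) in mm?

8820 mm

4048 / 182 = 22.242 → round up to 23 risers.
Riser R = 4048 / 23 = 176 mm, within the 182 mm limit.
From 2R + T = 617: T = 617 − 352 = 265 mm.
Treads = 23 − 1 = 22; going = 22 × 265 = 5830 mm.
Enclosure = 5830 + 1589 + 1401 = 8820 mm.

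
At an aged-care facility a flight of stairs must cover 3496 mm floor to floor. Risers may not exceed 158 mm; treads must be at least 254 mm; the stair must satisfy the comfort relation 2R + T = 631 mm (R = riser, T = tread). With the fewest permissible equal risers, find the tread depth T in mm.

3496 / 158 = 22.127 → round up to 23 risers.
Riser R = 3496 / 23 = 152 mm, within the 158 mm limit.
From 2R + T = 631: T = 631 − 304 = 327 mm.

327 mm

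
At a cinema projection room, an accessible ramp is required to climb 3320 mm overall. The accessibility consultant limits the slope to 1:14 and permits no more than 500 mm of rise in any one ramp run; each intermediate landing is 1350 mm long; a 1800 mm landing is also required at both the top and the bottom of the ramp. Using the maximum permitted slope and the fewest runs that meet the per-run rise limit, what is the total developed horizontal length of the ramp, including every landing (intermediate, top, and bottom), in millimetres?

58180 mm

3320 / 500 = 6.640 → round up to 7 ramp runs. That means 6 intermediate landings.
Horizontal run for 3320 mm of rise at 1:14 is 3320 × 14 = 46480 mm.
6 intermediate landings contribute 6 × 1350 = 8100 mm.
Top and bottom landings: 2 × 1800 = 3600 mm.
Total = 46480 + 8100 + 3600 = 58180 mm.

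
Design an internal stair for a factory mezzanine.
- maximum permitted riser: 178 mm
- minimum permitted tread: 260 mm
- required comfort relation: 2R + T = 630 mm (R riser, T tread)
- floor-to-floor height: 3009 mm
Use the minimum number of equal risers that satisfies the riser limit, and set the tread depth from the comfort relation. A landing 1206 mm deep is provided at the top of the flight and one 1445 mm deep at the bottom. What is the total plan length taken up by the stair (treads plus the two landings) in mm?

7067 mm

3009 / 178 = 16.904 → round up to 17 risers.
Riser R = 3009 / 17 = 177 mm, within the 178 mm limit.
From 2R + T = 630: T = 630 − 354 = 276 mm.
Treads = 17 − 1 = 16; going = 16 × 276 = 4416 mm.
Add landings: 4416 + 1206 + 1445 = 7067 mm.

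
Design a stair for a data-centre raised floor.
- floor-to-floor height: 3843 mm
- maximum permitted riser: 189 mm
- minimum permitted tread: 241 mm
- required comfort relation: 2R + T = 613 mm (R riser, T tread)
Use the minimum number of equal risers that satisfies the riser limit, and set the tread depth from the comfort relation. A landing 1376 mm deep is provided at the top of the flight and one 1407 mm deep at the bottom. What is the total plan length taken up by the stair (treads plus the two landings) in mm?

⌈3843/189⌉ = 21 risers.
Each riser is 3843/21 = 183 mm (≤ 189 mm).
From 2R + T = 613: T = 613 − 366 = 247 mm.
21 risers give 20 treads; going = 20 × 247 = 4940 mm.
Enclosure = 4940 + 1376 + 1407 = 7723 mm.

7723 mm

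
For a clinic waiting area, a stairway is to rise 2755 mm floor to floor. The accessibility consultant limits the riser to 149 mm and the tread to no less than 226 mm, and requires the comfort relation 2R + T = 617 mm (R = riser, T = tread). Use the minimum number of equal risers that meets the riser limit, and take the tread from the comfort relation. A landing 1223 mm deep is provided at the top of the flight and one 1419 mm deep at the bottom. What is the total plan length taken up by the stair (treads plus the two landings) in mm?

At most 149 each: 2755/149 = 18.49, giving 19 risers.
Riser R = 2755 / 19 = 145 mm, within the 149 mm limit.
Tread T = 617 − 2 × 145 = 327 mm (≥ 226 mm).
19 risers give 18 treads; going = 18 × 327 = 5886 mm.
Add landings: 5886 + 1223 + 1419 = 8528 mm.

8528 mm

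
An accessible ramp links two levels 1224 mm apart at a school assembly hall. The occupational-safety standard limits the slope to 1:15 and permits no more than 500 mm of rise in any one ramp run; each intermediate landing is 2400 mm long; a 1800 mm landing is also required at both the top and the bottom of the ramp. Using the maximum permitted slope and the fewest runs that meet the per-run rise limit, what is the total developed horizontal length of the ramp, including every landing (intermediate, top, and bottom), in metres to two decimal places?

⌈1224/500⌉ = 3 ramp runs. That means 2 intermediate landings.
Horizontal run for 1224 mm of rise at 1:15 is 1224 × 15 = 18360 mm.
2 intermediate landings contribute 2 × 2400 = 4800 mm.
Top and bottom landings: 2 × 1800 = 3600 mm.
Total = 18360 + 4800 + 3600 = 26760 mm.
= 26.76 m.

26.76 m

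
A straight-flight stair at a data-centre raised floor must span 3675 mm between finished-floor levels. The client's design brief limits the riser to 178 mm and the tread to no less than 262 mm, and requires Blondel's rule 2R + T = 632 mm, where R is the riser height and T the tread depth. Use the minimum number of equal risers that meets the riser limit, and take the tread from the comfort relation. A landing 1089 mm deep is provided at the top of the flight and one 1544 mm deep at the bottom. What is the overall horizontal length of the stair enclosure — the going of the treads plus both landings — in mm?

8273 mm

3675 / 178 = 20.65, so 21 risers are needed.
Riser R = 3675 / 21 = 175 mm, within the 178 mm limit.
Tread T = 632 − 2 × 175 = 282 mm (≥ 262 mm).
Treads = 21 − 1 = 20; going = 20 × 282 = 5640 mm.
Enclosure = 5640 + 1089 + 1544 = 8273 mm.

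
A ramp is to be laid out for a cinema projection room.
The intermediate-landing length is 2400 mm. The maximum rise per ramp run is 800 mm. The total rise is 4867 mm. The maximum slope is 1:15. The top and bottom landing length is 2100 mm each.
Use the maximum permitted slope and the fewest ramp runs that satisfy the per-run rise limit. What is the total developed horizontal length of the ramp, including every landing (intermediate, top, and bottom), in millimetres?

4867 / 800 = 6.084 → round up to 7 ramp runs. That means 6 intermediate landings.
Horizontal run for 4867 mm of rise at 1:15 is 4867 × 15 = 73005 mm.
6 intermediate landings contribute 6 × 2400 = 14400 mm.
Top and bottom landings: 2 × 2100 = 4200 mm.
Total = 73005 + 14400 + 4200 = 91605 mm.

91605 mm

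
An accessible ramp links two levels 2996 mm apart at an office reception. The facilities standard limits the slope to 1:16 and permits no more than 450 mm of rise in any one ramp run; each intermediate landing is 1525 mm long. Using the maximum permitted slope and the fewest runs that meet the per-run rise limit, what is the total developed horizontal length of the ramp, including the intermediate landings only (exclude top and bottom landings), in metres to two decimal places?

57.09 m

2996 / 450 = 6.658 → round up to 7 ramp runs. That means 6 intermediate landings.
Ramp run (horizontal) at 1:16: 2996 × 16 = 47936 mm.
Intermediate landings: 6 × 1525 = 9150 mm.
Developed length = 47936 + 9150 = 57086 mm.
= 57.09 m.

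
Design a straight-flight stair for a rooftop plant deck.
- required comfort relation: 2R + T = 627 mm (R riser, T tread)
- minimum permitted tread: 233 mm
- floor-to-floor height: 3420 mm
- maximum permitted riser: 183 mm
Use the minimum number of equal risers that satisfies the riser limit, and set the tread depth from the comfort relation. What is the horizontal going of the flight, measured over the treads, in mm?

4806 mm

⌈3420/183⌉ = 19 risers.
R = 3420 ÷ 19 = 180 mm.
Tread T = 627 − 2 × 180 = 267 mm (≥ 233 mm).
19 risers give 18 treads; going = 18 × 267 = 4806 mm.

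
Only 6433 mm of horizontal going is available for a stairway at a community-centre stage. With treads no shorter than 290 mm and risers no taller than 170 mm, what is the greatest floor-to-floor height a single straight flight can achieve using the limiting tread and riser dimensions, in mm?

Treads that fit: ⌊6433 / 290⌋ = 22.
Risers = treads + 1 = 23.
Maximum height = 23 × 170 = 3910 mm.

3910 mm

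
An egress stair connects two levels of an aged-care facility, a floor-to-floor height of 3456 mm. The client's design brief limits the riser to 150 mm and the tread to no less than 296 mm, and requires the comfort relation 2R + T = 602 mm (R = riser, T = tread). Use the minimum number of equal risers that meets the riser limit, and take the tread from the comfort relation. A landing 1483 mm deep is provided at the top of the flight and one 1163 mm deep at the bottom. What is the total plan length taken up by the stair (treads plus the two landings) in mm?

3456 / 150 = 23.040 → round up to 24 risers.
R = 3456 ÷ 24 = 144 mm.
Tread T = 602 − 2 × 144 = 314 mm (≥ 296 mm).
Going = (24 − 1) × 314 = 7222 mm.
Enclosure = 7222 + 1483 + 1163 = 9868 mm.

9868 mm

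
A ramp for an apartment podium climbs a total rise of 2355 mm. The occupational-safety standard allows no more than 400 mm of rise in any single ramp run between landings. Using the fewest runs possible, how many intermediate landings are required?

5 intermediate landings

At most 400 each: 2355/400 = 5.89, giving 6 ramp runs.
6 runs are separated by 5 intermediate landings.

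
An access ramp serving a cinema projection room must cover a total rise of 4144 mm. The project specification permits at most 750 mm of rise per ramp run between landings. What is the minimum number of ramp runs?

6 runs

4144 / 750 = 5.53, so 6 ramp runs are needed.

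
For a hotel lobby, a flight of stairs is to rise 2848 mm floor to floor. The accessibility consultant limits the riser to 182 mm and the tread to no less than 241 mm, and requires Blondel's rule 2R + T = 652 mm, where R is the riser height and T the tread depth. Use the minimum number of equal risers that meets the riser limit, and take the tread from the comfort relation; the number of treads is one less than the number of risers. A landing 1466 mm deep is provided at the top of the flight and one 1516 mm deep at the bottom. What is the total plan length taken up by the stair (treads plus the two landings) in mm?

7422 mm

⌈2848/182⌉ = 16 risers.
Riser R = 2848 / 16 = 178 mm, within the 182 mm limit.
From 2R + T = 652: T = 652 − 356 = 296 mm.
Going = (16 − 1) × 296 = 4440 mm.
Enclosure = 4440 + 1466 + 1516 = 7422 mm.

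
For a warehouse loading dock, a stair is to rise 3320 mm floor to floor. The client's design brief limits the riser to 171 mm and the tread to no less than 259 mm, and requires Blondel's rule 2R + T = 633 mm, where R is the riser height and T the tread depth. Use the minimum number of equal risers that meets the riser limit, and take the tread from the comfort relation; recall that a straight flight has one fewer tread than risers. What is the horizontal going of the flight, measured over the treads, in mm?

⌈3320/171⌉ = 20 risers.
Riser R = 3320 / 20 = 166 mm, within the 171 mm limit.
T = 633 − 2·166 = 301 mm, which satisfies the 259 mm minimum.
Treads = 20 − 1 = 19; going = 19 × 301 = 5719 mm.

5719 mm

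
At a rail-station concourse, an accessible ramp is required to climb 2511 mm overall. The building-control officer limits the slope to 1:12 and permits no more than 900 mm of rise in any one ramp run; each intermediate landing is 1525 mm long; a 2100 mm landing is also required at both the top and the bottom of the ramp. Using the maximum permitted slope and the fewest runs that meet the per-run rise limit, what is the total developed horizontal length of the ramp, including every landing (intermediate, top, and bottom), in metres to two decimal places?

⌈2511/900⌉ = 3 ramp runs. That means 2 intermediate landings.
Ramp run (horizontal) at 1:12: 2511 × 12 = 30132 mm.
2 intermediate landings contribute 2 × 1525 = 3050 mm.
Top and bottom landings: 2 × 2100 = 4200 mm.
Total = 30132 + 3050 + 4200 = 37382 mm.
= 37.38 m.

37.38 m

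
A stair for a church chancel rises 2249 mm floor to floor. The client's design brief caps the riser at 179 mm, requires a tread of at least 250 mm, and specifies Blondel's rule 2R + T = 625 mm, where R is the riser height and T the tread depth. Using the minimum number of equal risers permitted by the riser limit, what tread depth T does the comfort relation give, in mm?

279 mm

2249 / 179 = 12.564 → round up to 13 risers.
Riser R = 2249 / 13 = 173 mm, within the 179 mm limit.
Tread T = 625 − 2 × 173 = 279 mm (≥ 250 mm).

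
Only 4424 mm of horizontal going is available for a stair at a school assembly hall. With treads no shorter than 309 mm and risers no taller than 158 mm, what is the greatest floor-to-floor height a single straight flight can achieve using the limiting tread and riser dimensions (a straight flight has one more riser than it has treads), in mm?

2370 mm

4424 / 309 = 14.32, so 14 treads fit.
Risers = treads + 1 = 15.
Maximum height = 15 × 158 = 2370 mm.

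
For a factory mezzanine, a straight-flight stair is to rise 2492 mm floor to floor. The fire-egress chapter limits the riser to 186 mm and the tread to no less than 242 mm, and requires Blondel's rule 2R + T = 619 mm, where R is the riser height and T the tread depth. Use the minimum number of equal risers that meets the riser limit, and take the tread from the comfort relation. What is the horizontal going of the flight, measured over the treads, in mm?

⌈2492/186⌉ = 14 risers.
R = 2492 ÷ 14 = 178 mm.
From 2R + T = 619: T = 619 − 356 = 263 mm.
Going = (14 − 1) × 263 = 3419 mm.

3419 mm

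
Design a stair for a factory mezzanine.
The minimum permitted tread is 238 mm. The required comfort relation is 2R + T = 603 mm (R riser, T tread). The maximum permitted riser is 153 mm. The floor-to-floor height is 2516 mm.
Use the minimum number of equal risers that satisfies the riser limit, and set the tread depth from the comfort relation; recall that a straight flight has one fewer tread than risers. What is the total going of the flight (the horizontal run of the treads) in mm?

4912 mm

2516 / 153 = 16.44, so 17 risers are needed.
R = 2516 ÷ 17 = 148 mm.
Tread T = 603 − 2 × 148 = 307 mm (≥ 238 mm).
Treads = 17 − 1 = 16; going = 16 × 307 = 4912 mm.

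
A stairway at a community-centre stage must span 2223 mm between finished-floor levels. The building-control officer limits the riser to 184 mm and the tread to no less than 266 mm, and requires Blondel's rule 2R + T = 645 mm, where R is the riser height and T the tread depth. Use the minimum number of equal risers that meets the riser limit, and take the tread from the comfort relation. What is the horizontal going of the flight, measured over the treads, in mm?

3636 mm

2223 / 184 = 12.082 → round up to 13 risers.
Each riser is 2223/13 = 171 mm (≤ 184 mm).
From 2R + T = 645: T = 645 − 342 = 303 mm.
Going = (13 − 1) × 303 = 3636 mm.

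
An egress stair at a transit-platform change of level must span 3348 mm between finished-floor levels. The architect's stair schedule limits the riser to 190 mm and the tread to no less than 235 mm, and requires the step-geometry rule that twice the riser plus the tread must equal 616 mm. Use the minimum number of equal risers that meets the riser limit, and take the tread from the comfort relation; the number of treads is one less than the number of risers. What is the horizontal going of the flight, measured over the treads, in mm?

⌈3348/190⌉ = 18 risers.
Each riser is 3348/18 = 186 mm (≤ 190 mm).
T = 616 − 2·186 = 244 mm, which satisfies the 235 mm minimum.
Going = (18 − 1) × 244 = 4148 mm.

4148 mm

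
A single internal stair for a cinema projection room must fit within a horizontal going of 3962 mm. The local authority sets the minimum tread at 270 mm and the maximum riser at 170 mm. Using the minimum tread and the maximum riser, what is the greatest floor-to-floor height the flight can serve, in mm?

Treads that fit: ⌊3962 / 270⌋ = 14.
Risers = treads + 1 = 15.
Maximum height = 15 × 170 = 2550 mm.

2550 mm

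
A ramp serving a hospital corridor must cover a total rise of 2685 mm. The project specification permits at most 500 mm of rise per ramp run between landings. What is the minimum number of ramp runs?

6 runs

2685 / 500 = 5.37, so 6 ramp runs are needed.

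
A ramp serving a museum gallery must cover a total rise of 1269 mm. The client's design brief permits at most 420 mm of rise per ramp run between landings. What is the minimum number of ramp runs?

4 runs

⌈1269/420⌉ = 4 ramp runs.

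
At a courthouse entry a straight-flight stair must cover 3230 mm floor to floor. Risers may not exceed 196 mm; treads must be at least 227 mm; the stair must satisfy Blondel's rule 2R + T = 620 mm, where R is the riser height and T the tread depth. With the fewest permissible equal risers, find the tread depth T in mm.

3230 / 196 = 16.48, so 17 risers are needed.
Riser R = 3230 / 17 = 190 mm, within the 196 mm limit.
Tread T = 620 − 2 × 190 = 240 mm (≥ 227 mm).

240 mm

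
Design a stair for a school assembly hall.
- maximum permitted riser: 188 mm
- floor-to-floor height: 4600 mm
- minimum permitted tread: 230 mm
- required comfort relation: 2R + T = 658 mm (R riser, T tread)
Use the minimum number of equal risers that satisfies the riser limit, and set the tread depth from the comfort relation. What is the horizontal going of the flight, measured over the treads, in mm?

6960 mm

4600 / 188 = 24.47, so 25 risers are needed.
R = 4600 ÷ 25 = 184 mm.
From 2R + T = 658: T = 658 − 368 = 290 mm.
Going = (25 − 1) × 290 = 6960 mm.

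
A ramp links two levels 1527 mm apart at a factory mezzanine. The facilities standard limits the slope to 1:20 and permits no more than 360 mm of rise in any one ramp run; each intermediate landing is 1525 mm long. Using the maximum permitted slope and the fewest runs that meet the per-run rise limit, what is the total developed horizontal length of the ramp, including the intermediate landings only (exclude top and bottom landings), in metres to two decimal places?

1527 / 360 = 4.24, so 5 ramp runs are needed. That means 4 intermediate landings.
Ramp run (horizontal) at 1:20: 1527 × 20 = 30540 mm.
Intermediate landings: 4 × 1525 = 6100 mm.
Total developed length = 30540 + 6100 = 36640 mm.
= 36.64 m.

36.64 m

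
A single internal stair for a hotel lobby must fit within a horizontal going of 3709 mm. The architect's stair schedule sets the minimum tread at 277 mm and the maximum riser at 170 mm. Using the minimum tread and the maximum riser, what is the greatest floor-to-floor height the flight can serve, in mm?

2380 mm

Treads that fit: ⌊3709 / 277⌋ = 13.
Risers = treads + 1 = 14.
Maximum height = 14 × 170 = 2380 mm.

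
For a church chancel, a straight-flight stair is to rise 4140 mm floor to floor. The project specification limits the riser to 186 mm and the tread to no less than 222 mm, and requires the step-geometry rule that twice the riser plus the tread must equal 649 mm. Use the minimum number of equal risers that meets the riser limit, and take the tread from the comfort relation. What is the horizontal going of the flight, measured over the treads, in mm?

6358 mm

4140 / 186 = 22.258 → round up to 23 risers.
Each riser is 4140/23 = 180 mm (≤ 186 mm).
Tread T = 649 − 2 × 180 = 289 mm (≥ 222 mm).
23 risers give 22 treads; going = 22 × 289 = 6358 mm.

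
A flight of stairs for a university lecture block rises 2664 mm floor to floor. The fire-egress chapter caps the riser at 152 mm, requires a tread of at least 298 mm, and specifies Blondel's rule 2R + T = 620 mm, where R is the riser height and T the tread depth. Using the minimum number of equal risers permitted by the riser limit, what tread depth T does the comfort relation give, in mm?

324 mm

2664 / 152 = 17.53, so 18 risers are needed.
Riser R = 2664 / 18 = 148 mm, within the 152 mm limit.
T = 620 − 2·148 = 324 mm, which satisfies the 298 mm minimum.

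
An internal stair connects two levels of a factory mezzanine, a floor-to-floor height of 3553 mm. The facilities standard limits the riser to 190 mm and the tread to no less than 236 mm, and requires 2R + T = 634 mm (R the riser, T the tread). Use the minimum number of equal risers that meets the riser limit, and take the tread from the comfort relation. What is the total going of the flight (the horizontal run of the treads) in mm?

4680 mm

⌈3553/190⌉ = 19 risers.
Each riser is 3553/19 = 187 mm (≤ 190 mm).
T = 634 − 2·187 = 260 mm, which satisfies the 236 mm minimum.
19 risers give 18 treads; going = 18 × 260 = 4680 mm.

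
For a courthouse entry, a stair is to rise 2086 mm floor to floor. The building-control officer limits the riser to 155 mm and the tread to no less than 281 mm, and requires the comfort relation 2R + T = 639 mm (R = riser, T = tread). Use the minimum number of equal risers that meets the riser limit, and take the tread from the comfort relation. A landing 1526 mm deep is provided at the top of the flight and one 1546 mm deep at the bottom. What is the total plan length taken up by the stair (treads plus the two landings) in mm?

2086 / 155 = 13.458 → round up to 14 risers.
Each riser is 2086/14 = 149 mm (≤ 155 mm).
From 2R + T = 639: T = 639 − 298 = 341 mm.
Going = (14 − 1) × 341 = 4433 mm.
Enclosure = 4433 + 1526 + 1546 = 7505 mm.

7505 mm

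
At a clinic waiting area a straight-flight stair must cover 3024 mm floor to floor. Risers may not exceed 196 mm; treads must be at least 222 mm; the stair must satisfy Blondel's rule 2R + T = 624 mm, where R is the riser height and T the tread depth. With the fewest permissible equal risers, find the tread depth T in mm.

246 mm

At most 196 each: 3024/196 = 15.43, giving 16 risers.
Riser R = 3024 / 16 = 189 mm, within the 196 mm limit.
Tread T = 624 − 2 × 189 = 246 mm (≥ 222 mm).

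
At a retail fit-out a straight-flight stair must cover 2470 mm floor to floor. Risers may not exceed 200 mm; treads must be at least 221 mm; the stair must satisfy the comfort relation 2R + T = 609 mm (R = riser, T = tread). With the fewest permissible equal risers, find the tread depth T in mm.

229 mm

⌈2470/200⌉ = 13 risers.
Each riser is 2470/13 = 190 mm (≤ 200 mm).
T = 609 − 2·190 = 229 mm, which satisfies the 221 mm minimum.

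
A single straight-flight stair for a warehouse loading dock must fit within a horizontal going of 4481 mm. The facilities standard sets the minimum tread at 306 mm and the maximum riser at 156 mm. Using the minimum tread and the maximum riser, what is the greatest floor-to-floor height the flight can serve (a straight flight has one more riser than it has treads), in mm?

4481 / 306 = 14.64, so 14 treads fit.
Risers = treads + 1 = 15.
Maximum height = 15 × 156 = 2340 mm.

2340 mm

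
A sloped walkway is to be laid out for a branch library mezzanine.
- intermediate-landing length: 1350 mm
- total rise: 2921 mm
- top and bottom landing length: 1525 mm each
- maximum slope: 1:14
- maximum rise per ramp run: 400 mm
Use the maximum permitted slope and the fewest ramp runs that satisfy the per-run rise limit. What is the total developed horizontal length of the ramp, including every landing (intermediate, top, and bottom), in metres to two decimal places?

2921 / 400 = 7.303 → round up to 8 ramp runs. That means 7 intermediate landings.
Ramp run (horizontal) at 1:14: 2921 × 14 = 40894 mm.
Intermediate landings: 7 × 1350 = 9450 mm.
Top and bottom landings: 2 × 1525 = 3050 mm.
Total = 40894 + 9450 + 3050 = 53394 mm.
= 53.39 m.

53.39 m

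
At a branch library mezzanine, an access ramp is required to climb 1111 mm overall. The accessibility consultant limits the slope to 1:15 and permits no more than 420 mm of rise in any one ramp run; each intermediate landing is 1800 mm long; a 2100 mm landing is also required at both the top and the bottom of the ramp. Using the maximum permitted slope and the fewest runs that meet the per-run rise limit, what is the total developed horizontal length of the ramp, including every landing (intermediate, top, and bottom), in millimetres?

24465 mm

1111 / 420 = 2.65, so 3 ramp runs are needed. That means 2 intermediate landings.
Ramp run (horizontal) at 1:15: 1111 × 15 = 16665 mm.
2 intermediate landings contribute 2 × 1800 = 3600 mm.
Top and bottom landings: 2 × 2100 = 4200 mm.
Total = 16665 + 3600 + 4200 = 24465 mm.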